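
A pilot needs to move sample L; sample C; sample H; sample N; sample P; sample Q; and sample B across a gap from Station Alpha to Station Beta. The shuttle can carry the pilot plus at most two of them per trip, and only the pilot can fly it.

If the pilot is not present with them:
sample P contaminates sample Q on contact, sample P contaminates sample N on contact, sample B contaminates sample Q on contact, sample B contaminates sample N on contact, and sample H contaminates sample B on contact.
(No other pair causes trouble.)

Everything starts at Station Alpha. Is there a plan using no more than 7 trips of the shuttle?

Counting alone: the pilot can take at most 2 across per trip to Station Beta, so moving all 7 needs at least 4 loaded trips out, with a return between consecutive ones — at least 7 crossings.
The safety rule pushes this higher. Following every safe sequence of crossings, the most of the 7 that can be at Station Beta as the shuttle arrives there on crossing 7 is 6 — never all 7.
So the move cannot be finished within 7 crossings. (The shortest complete plan takes 9:)
1. Pilot goes to Station Beta with sample B and sample P.
2. Pilot goes back to Station Alpha alone.
3. Pilot goes to Station Beta with sample L.
4. Pilot goes back to Station Alpha alone.
5. Pilot goes to Station Beta with sample C and sample H.
6. Pilot goes back to Station Alpha with sample B.
7. Pilot goes to Station Beta with sample N and sample Q.
8. Pilot goes back to Station Alpha with sample P.
9. Pilot goes to Station Beta with sample B and sample P.

No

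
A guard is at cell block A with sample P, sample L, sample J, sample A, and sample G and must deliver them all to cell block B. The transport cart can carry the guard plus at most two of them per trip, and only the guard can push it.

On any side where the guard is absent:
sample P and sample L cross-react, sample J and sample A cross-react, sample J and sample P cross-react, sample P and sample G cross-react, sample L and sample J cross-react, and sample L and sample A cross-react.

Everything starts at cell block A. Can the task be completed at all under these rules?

Whatever the first load, the items left behind include a forbidden pair without the guard. No opening move is safe, so no plan exists.

No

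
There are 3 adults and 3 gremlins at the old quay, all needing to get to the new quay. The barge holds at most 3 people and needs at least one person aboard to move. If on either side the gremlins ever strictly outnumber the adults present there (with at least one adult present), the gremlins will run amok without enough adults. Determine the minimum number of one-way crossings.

5

Counting alone: each trip to the new quay takes at most 3 across and each return brings at least 1 back, so after t trips out (and t−1 returns) at most 3t − (t−1) of the 6 are across; that first reaches 6 at t = 3, so at least 5 crossings are needed.
The plan below uses exactly 5 crossings, so it is optimal:
1. 2 gremlins → the new quay.  (the old quay: 3A 1G; the new quay: 0A 2G)
2. 1 gremlin ← the old quay.  (the old quay: 3A 2G; the new quay: 0A 1G)
3. 3 adults → the new quay.  (the old quay: 0A 2G; the new quay: 3A 1G)
4. 1 gremlin ← the old quay.  (the old quay: 0A 3G; the new quay: 3A 0G)
5. 3 gremlins → the new quay.  (the old quay: 0A 0G; the new quay: 3A 3G)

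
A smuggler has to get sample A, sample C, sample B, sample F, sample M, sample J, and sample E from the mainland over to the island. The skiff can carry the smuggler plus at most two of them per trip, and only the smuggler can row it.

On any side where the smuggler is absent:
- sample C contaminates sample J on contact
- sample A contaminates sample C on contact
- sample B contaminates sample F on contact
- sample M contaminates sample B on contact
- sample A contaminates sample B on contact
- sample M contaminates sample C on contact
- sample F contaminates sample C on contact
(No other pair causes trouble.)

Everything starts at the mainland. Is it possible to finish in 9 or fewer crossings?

Yes — this plan uses 9 crossings (≤ 9):
1. Smuggler goes to the island with sample B and sample C.  [the mainland: sample A, sample E, sample F, sample J, sample M | the island: sample B, sample C]
2. Smuggler goes back to the mainland alone.  [the mainland: sample A, sample E, sample F, sample J, sample M | the island: sample B, sample C]
3. Smuggler goes to the island with sample E.  [the mainland: sample A, sample F, sample J, sample M | the island: sample B, sample C, sample E]
4. Smuggler goes back to the mainland alone.  [the mainland: sample A, sample F, sample J, sample M | the island: sample B, sample C, sample E]
5. Smuggler goes to the island with sample A and sample F.  [the mainland: sample J, sample M | the island: sample A, sample B, sample C, sample E, sample F]
6. Smuggler goes back to the mainland with sample B and sample C.  [the mainland: sample B, sample C, sample J, sample M | the island: sample A, sample E, sample F]
7. Smuggler goes to the island with sample J and sample M.  [the mainland: sample B, sample C | the island: sample A, sample E, sample F, sample J, sample M]
8. Smuggler goes back to the mainland alone.  [the mainland: sample B, sample C | the island: sample A, sample E, sample F, sample J, sample M]
9. Smuggler goes to the island with sample B and sample C.  [the mainland: — | the island: sample A, sample B, sample C, sample E, sample F, sample J, sample M]

Yes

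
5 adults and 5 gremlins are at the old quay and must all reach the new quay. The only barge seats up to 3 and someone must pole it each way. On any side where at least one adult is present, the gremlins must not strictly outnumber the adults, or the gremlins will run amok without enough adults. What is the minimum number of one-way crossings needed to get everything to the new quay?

Counting alone: each trip to the new quay takes at most 3 across and each return brings at least 1 back, so after t trips out (and t−1 returns) at most 3t − (t−1) of the 10 are across; that first reaches 10 at t = 5, so at least 9 crossings are needed.
The safety rule pushes this higher. Following every safe sequence of crossings, the most of the 10 that can be at the new quay as the barge arrives there on crossing 9 is 9 — never all 10.
So no plan with fewer than 11 crossings exists, and this one achieves 11:
1. 2 gremlins → the new quay.  (the old quay: 5A 3G; the new quay: 0A 2G)
2. 1 gremlin ← the old quay.  (the old quay: 5A 4G; the new quay: 0A 1G)
3. 3 gremlins → the new quay.  (the old quay: 5A 1G; the new quay: 0A 4G)
4. 1 gremlin ← the old quay.  (the old quay: 5A 2G; the new quay: 0A 3G)
5. 3 adults → the new quay.  (the old quay: 2A 2G; the new quay: 3A 3G)
6. 1 adult and 1 gremlin ← the old quay.  (the old quay: 3A 3G; the new quay: 2A 2G)
7. 3 adults → the new quay.  (the old quay: 0A 3G; the new quay: 5A 2G)
8. 1 gremlin ← the old quay.  (the old quay: 0A 4G; the new quay: 5A 1G)
9. 2 gremlins → the new quay.  (the old quay: 0A 2G; the new quay: 5A 3G)
10. 1 gremlin ← the old quay.  (the old quay: 0A 3G; the new quay: 5A 2G)
11. 3 gremlins → the new quay.  (the old quay: 0A 0G; the new quay: 5A 5G)

11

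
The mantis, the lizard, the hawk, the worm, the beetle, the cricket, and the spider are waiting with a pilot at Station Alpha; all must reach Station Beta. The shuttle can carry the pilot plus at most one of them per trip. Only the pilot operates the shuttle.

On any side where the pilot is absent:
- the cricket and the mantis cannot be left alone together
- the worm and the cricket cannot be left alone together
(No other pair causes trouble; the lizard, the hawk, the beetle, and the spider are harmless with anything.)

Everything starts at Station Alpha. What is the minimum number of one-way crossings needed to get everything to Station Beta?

Counting alone: the pilot can take at most 1 across per trip to Station Beta, so moving all 7 needs at least 7 loaded trips out, with a return between consecutive ones — at least 13 crossings.
The safety rule pushes this higher. Following every safe sequence of crossings, the most of the 7 that can be at Station Beta as the shuttle arrives there on crossing 13 is 6 — never all 7.
So no plan with fewer than 15 crossings exists, and this one achieves 15:
1. Pilot goes to Station Beta with the cricket.  [Station Alpha: the beetle, the hawk, the lizard, the mantis, the spider, the worm | Station Beta: the cricket]
2. Pilot goes back to Station Alpha alone.  [Station Alpha: the beetle, the hawk, the lizard, the mantis, the spider, the worm | Station Beta: the cricket]
3. Pilot goes to Station Beta with the mantis.  [Station Alpha: the beetle, the hawk, the lizard, the spider, the worm | Station Beta: the cricket, the mantis]
4. Pilot goes back to Station Alpha with the cricket.  [Station Alpha: the beetle, the cricket, the hawk, the lizard, the spider, the worm | Station Beta: the mantis]
5. Pilot goes to Station Beta with the worm.  [Station Alpha: the beetle, the cricket, the hawk, the lizard, the spider | Station Beta: the mantis, the worm]
6. Pilot goes back to Station Alpha alone.  [Station Alpha: the beetle, the cricket, the hawk, the lizard, the spider | Station Beta: the mantis, the worm]
7. Pilot goes to Station Beta with the lizard.  [Station Alpha: the beetle, the cricket, the hawk, the spider | Station Beta: the lizard, the mantis, the worm]
8. Pilot goes back to Station Alpha alone.  [Station Alpha: the beetle, the cricket, the hawk, the spider | Station Beta: the lizard, the mantis, the worm]
9. Pilot goes to Station Beta with the hawk.  [Station Alpha: the beetle, the cricket, the spider | Station Beta: the hawk, the lizard, the mantis, the worm]
10. Pilot goes back to Station Alpha alone.  [Station Alpha: the beetle, the cricket, the spider | Station Beta: the hawk, the lizard, the mantis, the worm]
11. Pilot goes to Station Beta with the beetle.  [Station Alpha: the cricket, the spider | Station Beta: the beetle, the hawk, the lizard, the mantis, the worm]
12. Pilot goes back to Station Alpha alone.  [Station Alpha: the cricket, the spider | Station Beta: the beetle, the hawk, the lizard, the mantis, the worm]
13. Pilot goes to Station Beta with the spider.  [Station Alpha: the cricket | Station Beta: the beetle, the hawk, the lizard, the mantis, the spider, the worm]
14. Pilot goes back to Station Alpha alone.  [Station Alpha: the cricket | Station Beta: the beetle, the hawk, the lizard, the mantis, the spider, the worm]
15. Pilot goes to Station Beta with the cricket.  [Station Alpha: — | Station Beta: the beetle, the cricket, the hawk, the lizard, the mantis, the spider, the worm]

15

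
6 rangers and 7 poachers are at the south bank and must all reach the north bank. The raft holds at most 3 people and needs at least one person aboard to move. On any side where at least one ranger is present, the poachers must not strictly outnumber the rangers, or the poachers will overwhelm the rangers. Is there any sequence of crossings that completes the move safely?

The poachers already outnumber the rangers at the south bank before anyone moves, so the starting position itself is disallowed.

No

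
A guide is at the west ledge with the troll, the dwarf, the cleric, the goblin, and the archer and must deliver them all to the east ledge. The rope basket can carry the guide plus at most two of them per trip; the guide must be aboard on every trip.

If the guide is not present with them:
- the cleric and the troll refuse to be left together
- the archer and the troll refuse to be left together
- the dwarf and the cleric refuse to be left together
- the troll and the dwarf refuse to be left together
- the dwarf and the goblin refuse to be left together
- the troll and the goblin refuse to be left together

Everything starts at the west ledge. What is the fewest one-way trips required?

Counting alone: the guide can take at most 2 across per trip to the east ledge, so moving all 5 needs at least 3 loaded trips out, with a return between consecutive ones — at least 5 crossings.
The safety rule pushes this higher. Following every safe sequence of crossings, the most of the 5 that can be at the east ledge as the rope basket arrives there on crossing 5 is 4 — never all 5.
So no plan with fewer than 7 crossings exists, and this one achieves 7:
1. Guide goes to the east ledge with the dwarf and the troll.
2. Guide goes back to the west ledge with the troll.
3. Guide goes to the east ledge with the archer and the troll.
4. Guide goes back to the west ledge with the troll.
5. Guide goes to the east ledge with the cleric and the goblin.
6. Guide goes back to the west ledge with the dwarf.
7. Guide goes to the east ledge with the dwarf and the troll.

7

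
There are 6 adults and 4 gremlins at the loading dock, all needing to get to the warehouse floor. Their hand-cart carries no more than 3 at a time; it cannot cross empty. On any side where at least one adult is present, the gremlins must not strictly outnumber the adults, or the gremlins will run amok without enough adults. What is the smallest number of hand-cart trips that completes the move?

9

Counting alone: each trip to the warehouse floor takes at most 3 across and each return brings at least 1 back, so after t trips out (and t−1 returns) at most 3t − (t−1) of the 10 are across; that first reaches 10 at t = 5, so at least 9 crossings are needed.
The plan below uses exactly 9 crossings, so it is optimal:
1. 2 gremlins → the warehouse floor.  (the loading dock: 6A 2G; the warehouse floor: 0A 2G)
2. 1 gremlin ← the loading dock.  (the loading dock: 6A 3G; the warehouse floor: 0A 1G)
3. 3 gremlins → the warehouse floor.  (the loading dock: 6A 0G; the warehouse floor: 0A 4G)
4. 1 gremlin ← the loading dock.  (the loading dock: 6A 1G; the warehouse floor: 0A 3G)
5. 3 adults → the warehouse floor.  (the loading dock: 3A 1G; the warehouse floor: 3A 3G)
6. 1 gremlin ← the loading dock.  (the loading dock: 3A 2G; the warehouse floor: 3A 2G)
7. 1 adult and 2 gremlins → the warehouse floor.  (the loading dock: 2A 0G; the warehouse floor: 4A 4G)
8. 1 gremlin ← the loading dock.  (the loading dock: 2A 1G; the warehouse floor: 4A 3G)
9. 2 adults and 1 gremlin → the warehouse floor.  (the loading dock: 0A 0G; the warehouse floor: 6A 4G)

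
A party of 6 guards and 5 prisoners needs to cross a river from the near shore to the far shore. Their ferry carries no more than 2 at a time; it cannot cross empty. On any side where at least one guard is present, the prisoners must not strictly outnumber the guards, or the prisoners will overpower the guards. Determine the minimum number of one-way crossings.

Counting alone: each trip to the far shore takes at most 2 across and each return brings at least 1 back, so after t trips out (and t−1 returns) at most 2t − (t−1) of the 11 are across; that first reaches 11 at t = 10, so at least 19 crossings are needed.
The plan below uses exactly 19 crossings, so it is optimal:
1. 2 prisoners → the far shore.  (the near shore: 6G 3P; the far shore: 0G 2P)
2. 1 prisoner ← the near shore.  (the near shore: 6G 4P; the far shore: 0G 1P)
3. 2 prisoners → the far shore.  (the near shore: 6G 2P; the far shore: 0G 3P)
4. 1 prisoner ← the near shore.  (the near shore: 6G 3P; the far shore: 0G 2P)
5. 2 guards → the far shore.  (the near shore: 4G 3P; the far shore: 2G 2P)
6. 1 prisoner ← the near shore.  (the near shore: 4G 4P; the far shore: 2G 1P)
7. 1 guard and 1 prisoner → the far shore.  (the near shore: 3G 3P; the far shore: 3G 2P)
8. 1 guard ← the near shore.  (the near shore: 4G 3P; the far shore: 2G 2P)
9. 1 guard and 1 prisoner → the far shore.  (the near shore: 3G 2P; the far shore: 3G 3P)
10. 1 prisoner ← the near shore.  (the near shore: 3G 3P; the far shore: 3G 2P)
11. 1 guard and 1 prisoner → the far shore.  (the near shore: 2G 2P; the far shore: 4G 3P)
12. 1 guard ← the near shore.  (the near shore: 3G 2P; the far shore: 3G 3P)
13. 1 guard and 1 prisoner → the far shore.  (the near shore: 2G 1P; the far shore: 4G 4P)
14. 1 prisoner ← the near shore.  (the near shore: 2G 2P; the far shore: 4G 3P)
15. 1 guard and 1 prisoner → the far shore.  (the near shore: 1G 1P; the far shore: 5G 4P)
16. 1 guard ← the near shore.  (the near shore: 2G 1P; the far shore: 4G 4P)
17. 1 guard and 1 prisoner → the far shore.  (the near shore: 1G 0P; the far shore: 5G 5P)
18. 1 prisoner ← the near shore.  (the near shore: 1G 1P; the far shore: 5G 4P)
19. 1 guard and 1 prisoner → the far shore.  (the near shore: 0G 0P; the far shore: 6G 5P)

19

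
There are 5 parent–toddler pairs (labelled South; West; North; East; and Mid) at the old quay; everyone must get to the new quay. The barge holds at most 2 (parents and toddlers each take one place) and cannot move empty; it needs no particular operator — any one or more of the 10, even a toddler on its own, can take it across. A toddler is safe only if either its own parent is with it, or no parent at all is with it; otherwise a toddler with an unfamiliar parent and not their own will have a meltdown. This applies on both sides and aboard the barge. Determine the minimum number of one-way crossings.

impossible

Following every safe sequence of crossings from the start, the most of the 10 that can be at the new quay as the barge arrives there on crossings 1, 3, 5, 7 is 2, 3, 4, 5 respectively; the best ever achieved is 5 of 10.
From crossing 9 on, no configuration arises that was not already reachable earlier: only 82 distinct safe configurations (who is on which side, and where the barge is) can ever be reached, none of them has everyone across, and every continuation just revisits them. So no valid plan exists.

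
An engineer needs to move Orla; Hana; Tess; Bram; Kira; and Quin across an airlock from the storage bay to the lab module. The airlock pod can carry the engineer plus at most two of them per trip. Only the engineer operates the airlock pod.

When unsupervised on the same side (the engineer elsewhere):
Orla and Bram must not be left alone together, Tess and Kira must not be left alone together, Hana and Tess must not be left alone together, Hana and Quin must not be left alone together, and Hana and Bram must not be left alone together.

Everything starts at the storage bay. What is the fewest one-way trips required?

Whatever the first load, the items left behind include a forbidden pair without the engineer. No opening move is safe, so no plan exists.

impossible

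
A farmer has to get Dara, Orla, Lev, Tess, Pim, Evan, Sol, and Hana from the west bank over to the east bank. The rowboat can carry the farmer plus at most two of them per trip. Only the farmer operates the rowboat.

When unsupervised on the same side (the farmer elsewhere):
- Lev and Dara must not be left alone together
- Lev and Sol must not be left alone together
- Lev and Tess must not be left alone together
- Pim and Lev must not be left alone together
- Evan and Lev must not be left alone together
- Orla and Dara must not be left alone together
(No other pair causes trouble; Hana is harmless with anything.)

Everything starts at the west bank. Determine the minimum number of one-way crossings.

Counting alone: the farmer can take at most 2 across per trip to the east bank, so moving all 8 needs at least 4 loaded trips out, with a return between consecutive ones — at least 7 crossings.
The safety rule pushes this higher. Following every safe sequence of crossings, the most of the 8 that can be at the east bank as the rowboat arrives there on crossings 7, 9 is 6, 7 respectively — never all 8.
So no plan with fewer than 11 crossings exists, and this one achieves 11:
1. Farmer goes to the east bank with Dara and Lev.  [the west bank: Evan, Hana, Orla, Pim, Sol, Tess | the east bank: Dara, Lev]
2. Farmer goes back to the west bank with Dara.  [the west bank: Dara, Evan, Hana, Orla, Pim, Sol, Tess | the east bank: Lev]
3. Farmer goes to the east bank with Dara and Tess.  [the west bank: Evan, Hana, Orla, Pim, Sol | the east bank: Dara, Lev, Tess]
4. Farmer goes back to the west bank with Lev.  [the west bank: Evan, Hana, Lev, Orla, Pim, Sol | the east bank: Dara, Tess]
5. Farmer goes to the east bank with Lev and Pim.  [the west bank: Evan, Hana, Orla, Sol | the east bank: Dara, Lev, Pim, Tess]
6. Farmer goes back to the west bank with Lev.  [the west bank: Evan, Hana, Lev, Orla, Sol | the east bank: Dara, Pim, Tess]
7. Farmer goes to the east bank with Evan and Lev.  [the west bank: Hana, Orla, Sol | the east bank: Dara, Evan, Lev, Pim, Tess]
8. Farmer goes back to the west bank with Lev.  [the west bank: Hana, Lev, Orla, Sol | the east bank: Dara, Evan, Pim, Tess]
9. Farmer goes to the east bank with Hana and Sol.  [the west bank: Lev, Orla | the east bank: Dara, Evan, Hana, Pim, Sol, Tess]
10. Farmer goes back to the west bank alone.  [the west bank: Lev, Orla | the east bank: Dara, Evan, Hana, Pim, Sol, Tess]
11. Farmer goes to the east bank with Lev and Orla.  [the west bank: — | the east bank: Dara, Evan, Hana, Lev, Orla, Pim, Sol, Tess]

11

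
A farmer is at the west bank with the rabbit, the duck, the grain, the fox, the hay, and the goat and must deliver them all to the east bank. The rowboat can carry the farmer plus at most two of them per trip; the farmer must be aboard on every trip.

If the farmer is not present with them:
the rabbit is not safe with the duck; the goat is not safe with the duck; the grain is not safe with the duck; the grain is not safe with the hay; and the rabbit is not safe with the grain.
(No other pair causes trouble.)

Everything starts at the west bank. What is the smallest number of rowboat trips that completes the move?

Counting alone: the farmer can take at most 2 across per trip to the east bank, so moving all 6 needs at least 3 loaded trips out, with a return between consecutive ones — at least 5 crossings.
The safety rule pushes this higher. Following every safe sequence of crossings, the most of the 6 that can be at the east bank as the rowboat arrives there on crossings 5, 7 is 4, 5 respectively — never all 6.
So no plan with fewer than 9 crossings exists, and this one achieves 9:
1. Farmer goes to the east bank with the duck and the grain.
2. Farmer goes back to the west bank with the duck.
3. Farmer goes to the east bank with the goat and the rabbit.
4. Farmer goes back to the west bank with the rabbit.
5. Farmer goes to the east bank with the fox and the rabbit.
6. Farmer goes back to the west bank with the rabbit.
7. Farmer goes to the east bank with the hay and the rabbit.
8. Farmer goes back to the west bank with the grain.
9. Farmer goes to the east bank with the duck and the grain.

9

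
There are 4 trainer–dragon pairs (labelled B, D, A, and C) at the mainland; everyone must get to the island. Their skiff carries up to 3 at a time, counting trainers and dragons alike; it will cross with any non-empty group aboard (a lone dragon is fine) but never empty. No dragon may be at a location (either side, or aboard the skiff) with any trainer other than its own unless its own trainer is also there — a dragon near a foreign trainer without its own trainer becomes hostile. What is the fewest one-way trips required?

9

Counting alone: each trip to the island takes at most 3 across and each return brings at least 1 back, so after t trips out (and t−1 returns) at most 3t − (t−1) of the 8 are across; that first reaches 8 at t = 4, so at least 7 crossings are needed.
The safety rule pushes this higher. Following every safe sequence of crossings, the most of the 8 that can be at the island as the skiff arrives there on crossing 7 is 7 — never all 8.
So no plan with fewer than 9 crossings exists, and this one achieves 9:
1. dragon B and trainer B cross → the island.
2. trainer B crosses ← the mainland.
3. dragon D, trainer B, and trainer D cross → the island.
4. dragon B and trainer B cross ← the mainland.
5. trainer A, trainer B, and trainer C cross → the island.
6. dragon D crosses ← the mainland.
7. dragon B and dragon D cross → the island.
8. dragon B crosses ← the mainland.
9. dragon A, dragon B, and dragon C cross → the island.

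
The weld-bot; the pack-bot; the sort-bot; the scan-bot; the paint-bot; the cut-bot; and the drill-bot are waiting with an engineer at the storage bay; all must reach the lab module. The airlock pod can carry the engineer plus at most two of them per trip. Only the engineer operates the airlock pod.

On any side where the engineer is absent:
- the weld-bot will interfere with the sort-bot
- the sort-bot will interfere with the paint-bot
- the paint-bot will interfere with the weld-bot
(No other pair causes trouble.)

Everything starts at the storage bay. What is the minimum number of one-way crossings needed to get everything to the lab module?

Counting alone: the engineer can take at most 2 across per trip to the lab module, so moving all 7 needs at least 4 loaded trips out, with a return between consecutive ones — at least 7 crossings.
The safety rule pushes this higher. Following every safe sequence of crossings, the most of the 7 that can be at the lab module as the airlock pod arrives there on crossings 7, 9 is 5, 6 respectively — never all 7.
So no plan with fewer than 11 crossings exists, and this one achieves 11:
1. Engineer goes to the lab module with the sort-bot and the weld-bot.
2. Engineer goes back to the storage bay with the weld-bot.
3. Engineer goes to the lab module with the pack-bot and the weld-bot.
4. Engineer goes back to the storage bay with the weld-bot.
5. Engineer goes to the lab module with the scan-bot and the weld-bot.
6. Engineer goes back to the storage bay with the weld-bot.
7. Engineer goes to the lab module with the cut-bot and the weld-bot.
8. Engineer goes back to the storage bay with the weld-bot.
9. Engineer goes to the lab module with the drill-bot and the weld-bot.
10. Engineer goes back to the storage bay with the weld-bot.
11. Engineer goes to the lab module with the paint-bot and the weld-bot.

11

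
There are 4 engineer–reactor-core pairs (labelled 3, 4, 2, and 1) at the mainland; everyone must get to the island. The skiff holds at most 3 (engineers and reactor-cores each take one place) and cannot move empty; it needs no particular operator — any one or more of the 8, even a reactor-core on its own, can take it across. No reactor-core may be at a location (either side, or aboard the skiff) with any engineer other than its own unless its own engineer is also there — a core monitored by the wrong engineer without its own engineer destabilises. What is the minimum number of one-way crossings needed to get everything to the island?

9

Counting alone: each trip to the island takes at most 3 across and each return brings at least 1 back, so after t trips out (and t−1 returns) at most 3t − (t−1) of the 8 are across; that first reaches 8 at t = 4, so at least 7 crossings are needed.
The safety rule pushes this higher. Following every safe sequence of crossings, the most of the 8 that can be at the island as the skiff arrives there on crossing 7 is 7 — never all 8.
So no plan with fewer than 9 crossings exists, and this one achieves 9:
1. engineer 3 and reactor-core 3 cross → the island.
2. engineer 3 crosses ← the mainland.
3. engineer 3, engineer 4, and reactor-core 4 cross → the island.
4. engineer 3 and reactor-core 3 cross ← the mainland.
5. engineer 1, engineer 2, and engineer 3 cross → the island.
6. reactor-core 4 crosses ← the mainland.
7. reactor-core 3 and reactor-core 4 cross → the island.
8. reactor-core 3 crosses ← the mainland.
9. reactor-core 1, reactor-core 2, and reactor-core 3 cross → the island.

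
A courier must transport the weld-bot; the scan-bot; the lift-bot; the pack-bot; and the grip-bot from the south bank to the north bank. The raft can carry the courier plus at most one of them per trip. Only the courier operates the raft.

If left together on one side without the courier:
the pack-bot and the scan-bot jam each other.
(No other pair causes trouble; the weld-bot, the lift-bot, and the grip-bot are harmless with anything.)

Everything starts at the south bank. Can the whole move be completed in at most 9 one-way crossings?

Yes

Yes — this plan uses 9 crossings (≤ 9):
1. Courier goes to the north bank with the scan-bot.
2. Courier goes back to the south bank alone.
3. Courier goes to the north bank with the weld-bot.
4. Courier goes back to the south bank alone.
5. Courier goes to the north bank with the lift-bot.
6. Courier goes back to the south bank alone.
7. Courier goes to the north bank with the grip-bot.
8. Courier goes back to the south bank alone.
9. Courier goes to the north bank with the pack-bot.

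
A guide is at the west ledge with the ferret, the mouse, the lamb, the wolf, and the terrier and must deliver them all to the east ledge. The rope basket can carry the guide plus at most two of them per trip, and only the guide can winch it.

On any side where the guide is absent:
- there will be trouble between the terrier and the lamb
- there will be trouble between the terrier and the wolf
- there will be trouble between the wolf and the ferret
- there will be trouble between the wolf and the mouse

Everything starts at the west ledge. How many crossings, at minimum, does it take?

Counting alone: the guide can take at most 2 across per trip to the east ledge, so moving all 5 needs at least 3 loaded trips out, with a return between consecutive ones — at least 5 crossings.
The plan below uses exactly 5 crossings, so it is optimal:
1. Guide goes to the east ledge with the lamb and the wolf.  [the west ledge: the ferret, the mouse, the terrier | the east ledge: the lamb, the wolf]
2. Guide goes back to the west ledge alone.  [the west ledge: the ferret, the mouse, the terrier | the east ledge: the lamb, the wolf]
3. Guide goes to the east ledge with the ferret and the mouse.  [the west ledge: the terrier | the east ledge: the ferret, the lamb, the mouse, the wolf]
4. Guide goes back to the west ledge with the wolf.  [the west ledge: the terrier, the wolf | the east ledge: the ferret, the lamb, the mouse]
5. Guide goes to the east ledge with the terrier and the wolf.  [the west ledge: — | the east ledge: the ferret, the lamb, the mouse, the terrier, the wolf]

5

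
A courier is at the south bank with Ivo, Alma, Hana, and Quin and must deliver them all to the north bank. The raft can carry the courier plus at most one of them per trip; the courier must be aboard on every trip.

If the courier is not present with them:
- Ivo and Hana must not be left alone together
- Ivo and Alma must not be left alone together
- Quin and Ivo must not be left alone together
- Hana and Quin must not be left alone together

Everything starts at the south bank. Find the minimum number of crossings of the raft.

Whatever the first load, the items left behind include a forbidden pair without the courier. No opening move is safe, so no plan exists.

impossible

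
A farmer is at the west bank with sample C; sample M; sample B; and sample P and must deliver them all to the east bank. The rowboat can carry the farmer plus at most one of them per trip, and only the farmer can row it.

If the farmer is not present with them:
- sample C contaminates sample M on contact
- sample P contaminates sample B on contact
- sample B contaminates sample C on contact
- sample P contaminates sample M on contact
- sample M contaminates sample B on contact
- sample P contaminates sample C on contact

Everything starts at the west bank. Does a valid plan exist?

No

Whatever the first load, the items left behind include a forbidden pair without the farmer. No opening move is safe, so no plan exists.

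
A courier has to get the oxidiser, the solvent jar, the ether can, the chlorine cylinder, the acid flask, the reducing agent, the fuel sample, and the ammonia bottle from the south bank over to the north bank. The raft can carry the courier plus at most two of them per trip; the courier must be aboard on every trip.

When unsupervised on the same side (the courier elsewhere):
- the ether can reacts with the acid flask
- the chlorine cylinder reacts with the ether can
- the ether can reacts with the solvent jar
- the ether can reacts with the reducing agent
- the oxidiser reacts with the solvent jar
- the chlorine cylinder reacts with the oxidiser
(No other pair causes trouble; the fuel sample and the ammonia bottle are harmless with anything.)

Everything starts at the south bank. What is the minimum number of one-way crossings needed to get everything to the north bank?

9

Counting alone: the courier can take at most 2 across per trip to the north bank, so moving all 8 needs at least 4 loaded trips out, with a return between consecutive ones — at least 7 crossings.
The safety rule pushes this higher. Following every safe sequence of crossings, the most of the 8 that can be at the north bank as the raft arrives there on crossing 7 is 7 — never all 8.
So no plan with fewer than 9 crossings exists, and this one achieves 9:
1. Courier goes to the north bank with the ether can and the oxidiser.  [the south bank: the acid flask, the ammonia bottle, the chlorine cylinder, the fuel sample, the reducing agent, the solvent jar | the north bank: the ether can, the oxidiser]
2. Courier goes back to the south bank alone.  [the south bank: the acid flask, the ammonia bottle, the chlorine cylinder, the fuel sample, the reducing agent, the solvent jar | the north bank: the ether can, the oxidiser]
3. Courier goes to the north bank with the chlorine cylinder and the solvent jar.  [the south bank: the acid flask, the ammonia bottle, the fuel sample, the reducing agent | the north bank: the chlorine cylinder, the ether can, the oxidiser, the solvent jar]
4. Courier goes back to the south bank with the ether can and the oxidiser.  [the south bank: the acid flask, the ammonia bottle, the ether can, the fuel sample, the oxidiser, the reducing agent | the north bank: the chlorine cylinder, the solvent jar]
5. Courier goes to the north bank with the acid flask and the reducing agent.  [the south bank: the ammonia bottle, the ether can, the fuel sample, the oxidiser | the north bank: the acid flask, the chlorine cylinder, the reducing agent, the solvent jar]
6. Courier goes back to the south bank alone.  [the south bank: the ammonia bottle, the ether can, the fuel sample, the oxidiser | the north bank: the acid flask, the chlorine cylinder, the reducing agent, the solvent jar]
7. Courier goes to the north bank with the ammonia bottle and the fuel sample.  [the south bank: the ether can, the oxidiser | the north bank: the acid flask, the ammonia bottle, the chlorine cylinder, the fuel sample, the reducing agent, the solvent jar]
8. Courier goes back to the south bank alone.  [the south bank: the ether can, the oxidiser | the north bank: the acid flask, the ammonia bottle, the chlorine cylinder, the fuel sample, the reducing agent, the solvent jar]
9. Courier goes to the north bank with the ether can and the oxidiser.  [the south bank: — | the north bank: the acid flask, the ammonia bottle, the chlorine cylinder, the ether can, the fuel sample, the oxidiser, the reducing agent, the solvent jar]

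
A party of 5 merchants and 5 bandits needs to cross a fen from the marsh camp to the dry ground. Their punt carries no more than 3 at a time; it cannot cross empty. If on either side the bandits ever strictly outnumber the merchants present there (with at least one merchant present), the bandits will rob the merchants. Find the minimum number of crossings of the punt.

11

Counting alone: each trip to the dry ground takes at most 3 across and each return brings at least 1 back, so after t trips out (and t−1 returns) at most 3t − (t−1) of the 10 are across; that first reaches 10 at t = 5, so at least 9 crossings are needed.
The safety rule pushes this higher. Following every safe sequence of crossings, the most of the 10 that can be at the dry ground as the punt arrives there on crossing 9 is 9 — never all 10.
So no plan with fewer than 11 crossings exists, and this one achieves 11:
1. 2 bandits → the dry ground.  (the marsh camp: 5M 3B; the dry ground: 0M 2B)
2. 1 bandit ← the marsh camp.  (the marsh camp: 5M 4B; the dry ground: 0M 1B)
3. 3 bandits → the dry ground.  (the marsh camp: 5M 1B; the dry ground: 0M 4B)
4. 1 bandit ← the marsh camp.  (the marsh camp: 5M 2B; the dry ground: 0M 3B)
5. 3 merchants → the dry ground.  (the marsh camp: 2M 2B; the dry ground: 3M 3B)
6. 1 merchant and 1 bandit ← the marsh camp.  (the marsh camp: 3M 3B; the dry ground: 2M 2B)
7. 3 merchants → the dry ground.  (the marsh camp: 0M 3B; the dry ground: 5M 2B)
8. 1 bandit ← the marsh camp.  (the marsh camp: 0M 4B; the dry ground: 5M 1B)
9. 2 bandits → the dry ground.  (the marsh camp: 0M 2B; the dry ground: 5M 3B)
10. 1 bandit ← the marsh camp.  (the marsh camp: 0M 3B; the dry ground: 5M 2B)
11. 3 bandits → the dry ground.  (the marsh camp: 0M 0B; the dry ground: 5M 5B)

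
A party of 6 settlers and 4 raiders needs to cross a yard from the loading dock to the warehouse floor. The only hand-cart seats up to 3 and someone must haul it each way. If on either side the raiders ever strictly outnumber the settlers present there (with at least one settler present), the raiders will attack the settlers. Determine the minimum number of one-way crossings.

9

Counting alone: each trip to the warehouse floor takes at most 3 across and each return brings at least 1 back, so after t trips out (and t−1 returns) at most 3t − (t−1) of the 10 are across; that first reaches 10 at t = 5, so at least 9 crossings are needed.
The plan below uses exactly 9 crossings, so it is optimal:
1. 2 raiders → the warehouse floor.  (the loading dock: 6S 2R; the warehouse floor: 0S 2R)
2. 1 raider ← the loading dock.  (the loading dock: 6S 3R; the warehouse floor: 0S 1R)
3. 3 raiders → the warehouse floor.  (the loading dock: 6S 0R; the warehouse floor: 0S 4R)
4. 1 raider ← the loading dock.  (the loading dock: 6S 1R; the warehouse floor: 0S 3R)
5. 3 settlers → the warehouse floor.  (the loading dock: 3S 1R; the warehouse floor: 3S 3R)
6. 1 raider ← the loading dock.  (the loading dock: 3S 2R; the warehouse floor: 3S 2R)
7. 1 settler and 2 raiders → the warehouse floor.  (the loading dock: 2S 0R; the warehouse floor: 4S 4R)
8. 1 raider ← the loading dock.  (the loading dock: 2S 1R; the warehouse floor: 4S 3R)
9. 2 settlers and 1 raider → the warehouse floor.  (the loading dock: 0S 0R; the warehouse floor: 6S 4R)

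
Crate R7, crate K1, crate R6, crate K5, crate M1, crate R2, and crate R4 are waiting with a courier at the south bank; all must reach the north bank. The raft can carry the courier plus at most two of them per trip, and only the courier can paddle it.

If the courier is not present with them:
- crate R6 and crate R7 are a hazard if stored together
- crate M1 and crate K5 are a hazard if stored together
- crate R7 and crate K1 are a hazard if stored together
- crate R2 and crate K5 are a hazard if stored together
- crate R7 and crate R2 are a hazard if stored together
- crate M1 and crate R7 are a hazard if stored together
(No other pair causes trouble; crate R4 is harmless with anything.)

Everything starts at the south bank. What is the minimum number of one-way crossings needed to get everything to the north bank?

9

Counting alone: the courier can take at most 2 across per trip to the north bank, so moving all 7 needs at least 4 loaded trips out, with a return between consecutive ones — at least 7 crossings.
The safety rule pushes this higher. Following every safe sequence of crossings, the most of the 7 that can be at the north bank as the raft arrives there on crossing 7 is 6 — never all 7.
So no plan with fewer than 9 crossings exists, and this one achieves 9:
1. Courier goes to the north bank with crate K5 and crate R7.
2. Courier goes back to the south bank alone.
3. Courier goes to the north bank with crate R4.
4. Courier goes back to the south bank alone.
5. Courier goes to the north bank with crate K1 and crate R6.
6. Courier goes back to the south bank with crate R7.
7. Courier goes to the north bank with crate M1 and crate R2.
8. Courier goes back to the south bank with crate K5.
9. Courier goes to the north bank with crate K5 and crate R7.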